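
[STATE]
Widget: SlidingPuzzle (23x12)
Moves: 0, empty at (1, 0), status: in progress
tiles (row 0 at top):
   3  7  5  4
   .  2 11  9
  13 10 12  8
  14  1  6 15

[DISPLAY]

┌────┬────┬────┬────┐  
│  3 │  7 │  5 │  4 │  
├────┼────┼────┼────┤  
│    │  2 │ 11 │  9 │  
├────┼────┼────┼────┤  
│ 13 │ 10 │ 12 │  8 │  
├────┼────┼────┼────┤  
│ 14 │  1 │  6 │ 15 │  
└────┴────┴────┴────┘  
Moves: 0               
                       
                       


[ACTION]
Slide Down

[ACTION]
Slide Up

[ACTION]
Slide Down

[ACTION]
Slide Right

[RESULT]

┌────┬────┬────┬────┐  
│    │  7 │  5 │  4 │  
├────┼────┼────┼────┤  
│  3 │  2 │ 11 │  9 │  
├────┼────┼────┼────┤  
│ 13 │ 10 │ 12 │  8 │  
├────┼────┼────┼────┤  
│ 14 │  1 │  6 │ 15 │  
└────┴────┴────┴────┘  
Moves: 3               
                       
                       


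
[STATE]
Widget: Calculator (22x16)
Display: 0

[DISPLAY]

                     0
┌───┬───┬───┬───┐     
│ 7 │ 8 │ 9 │ ÷ │     
├───┼───┼───┼───┤     
│ 4 │ 5 │ 6 │ × │     
├───┼───┼───┼───┤     
│ 1 │ 2 │ 3 │ - │     
├───┼───┼───┼───┤     
│ 0 │ . │ = │ + │     
├───┼───┼───┼───┤     
│ C │ MC│ MR│ M+│     
└───┴───┴───┴───┘     
                      
                      
                      
                      


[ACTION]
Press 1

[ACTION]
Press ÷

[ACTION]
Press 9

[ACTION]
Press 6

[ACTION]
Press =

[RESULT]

         0.01041666667
┌───┬───┬───┬───┐     
│ 7 │ 8 │ 9 │ ÷ │     
├───┼───┼───┼───┤     
│ 4 │ 5 │ 6 │ × │     
├───┼───┼───┼───┤     
│ 1 │ 2 │ 3 │ - │     
├───┼───┼───┼───┤     
│ 0 │ . │ = │ + │     
├───┼───┼───┼───┤     
│ C │ MC│ MR│ M+│     
└───┴───┴───┴───┘     
                      
                      
                      
                      


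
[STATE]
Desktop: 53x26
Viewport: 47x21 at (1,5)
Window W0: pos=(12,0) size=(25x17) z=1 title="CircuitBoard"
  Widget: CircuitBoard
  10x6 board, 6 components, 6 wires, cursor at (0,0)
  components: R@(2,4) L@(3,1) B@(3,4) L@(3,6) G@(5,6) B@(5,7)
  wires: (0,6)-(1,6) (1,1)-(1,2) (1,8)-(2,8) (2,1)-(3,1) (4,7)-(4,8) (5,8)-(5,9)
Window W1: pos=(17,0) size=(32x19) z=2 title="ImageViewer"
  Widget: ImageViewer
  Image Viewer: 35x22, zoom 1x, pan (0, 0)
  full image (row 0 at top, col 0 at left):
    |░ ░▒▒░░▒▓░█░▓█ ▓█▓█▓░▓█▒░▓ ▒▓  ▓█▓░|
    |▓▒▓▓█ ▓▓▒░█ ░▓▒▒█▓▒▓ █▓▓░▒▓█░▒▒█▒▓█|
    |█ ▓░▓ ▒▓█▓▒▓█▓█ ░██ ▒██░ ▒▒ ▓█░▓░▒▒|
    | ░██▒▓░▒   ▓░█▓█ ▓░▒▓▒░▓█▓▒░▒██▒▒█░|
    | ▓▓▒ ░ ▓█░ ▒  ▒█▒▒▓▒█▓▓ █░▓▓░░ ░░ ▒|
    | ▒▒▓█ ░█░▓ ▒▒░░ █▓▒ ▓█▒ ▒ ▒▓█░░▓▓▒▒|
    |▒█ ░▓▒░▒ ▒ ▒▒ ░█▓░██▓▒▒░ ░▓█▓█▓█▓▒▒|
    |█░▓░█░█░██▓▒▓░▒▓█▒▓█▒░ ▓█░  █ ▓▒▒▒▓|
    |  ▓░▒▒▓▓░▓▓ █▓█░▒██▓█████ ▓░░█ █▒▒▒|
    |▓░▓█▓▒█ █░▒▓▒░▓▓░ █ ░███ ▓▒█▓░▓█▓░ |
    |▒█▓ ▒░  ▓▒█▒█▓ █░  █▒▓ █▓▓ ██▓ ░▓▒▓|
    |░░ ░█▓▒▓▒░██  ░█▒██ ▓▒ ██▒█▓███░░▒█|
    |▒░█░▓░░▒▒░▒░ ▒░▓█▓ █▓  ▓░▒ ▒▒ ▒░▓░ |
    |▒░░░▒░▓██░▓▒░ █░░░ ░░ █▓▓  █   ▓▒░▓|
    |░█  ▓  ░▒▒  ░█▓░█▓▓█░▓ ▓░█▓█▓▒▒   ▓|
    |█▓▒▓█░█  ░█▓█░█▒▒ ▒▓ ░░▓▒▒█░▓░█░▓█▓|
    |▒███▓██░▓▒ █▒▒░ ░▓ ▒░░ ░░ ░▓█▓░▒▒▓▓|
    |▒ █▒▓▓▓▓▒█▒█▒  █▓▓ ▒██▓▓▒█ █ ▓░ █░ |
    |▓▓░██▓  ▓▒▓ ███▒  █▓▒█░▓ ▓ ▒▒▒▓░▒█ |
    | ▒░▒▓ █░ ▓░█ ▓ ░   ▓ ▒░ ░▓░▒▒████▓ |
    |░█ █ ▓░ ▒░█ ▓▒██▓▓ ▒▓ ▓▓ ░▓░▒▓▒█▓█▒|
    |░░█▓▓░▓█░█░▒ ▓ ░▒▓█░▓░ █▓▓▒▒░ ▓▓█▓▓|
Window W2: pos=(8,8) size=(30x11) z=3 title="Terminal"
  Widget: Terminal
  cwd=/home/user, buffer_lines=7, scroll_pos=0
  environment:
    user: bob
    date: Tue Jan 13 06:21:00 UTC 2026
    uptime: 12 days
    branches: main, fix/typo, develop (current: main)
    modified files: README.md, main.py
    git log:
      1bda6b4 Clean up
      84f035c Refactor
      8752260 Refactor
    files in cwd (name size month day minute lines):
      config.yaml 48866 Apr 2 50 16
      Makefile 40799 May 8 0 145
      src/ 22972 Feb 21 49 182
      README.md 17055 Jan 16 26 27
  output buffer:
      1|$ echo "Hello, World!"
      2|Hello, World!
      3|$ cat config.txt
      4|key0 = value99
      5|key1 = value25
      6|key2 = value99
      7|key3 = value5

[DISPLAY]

           ┃    ┃█ ▓░▓ ▒▓█▓▒▓█▓█ ░██ ▒██░ ▒▒ ▓█
           ┃1   ┃ ░██▒▓░▒   ▓░█▓█ ▓░▒▓▒░▓█▓▒░▒█
           ┃    ┃ ▓▓▒ ░ ▓█░ ▒  ▒█▒▒▓▒█▓▓ █░▓▓░░
       ┏━━━━━━━━━━━━━━━━━━━━━━━━━━━━┓▓█▒ ▒ ▒▓█░
       ┃ Terminal                   ┃▓▒▒░ ░▓█▓█
       ┠────────────────────────────┨▒░ ▓█░  █ 
       ┃$ echo "Hello, World!"      ┃█████ ▓░░█
       ┃Hello, World!               ┃░███ ▓▒█▓░
       ┃$ cat config.txt            ┃▒▓ █▓▓ ██▓
       ┃key0 = value99              ┃▓▒ ██▒█▓██
       ┃key1 = value25              ┃▓  ▓░▒ ▒▒ 
       ┃key2 = value99              ┃░ █▓▓  █  
       ┃key3 = value5               ┃░▓ ▓░█▓█▓▒
       ┗━━━━━━━━━━━━━━━━━━━━━━━━━━━━┛━━━━━━━━━━
                                               
                                               
                                               
                                               
                                               
                                               
                                               


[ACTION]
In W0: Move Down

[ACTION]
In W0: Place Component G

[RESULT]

           ┃    ┃█ ▓░▓ ▒▓█▓▒▓█▓█ ░██ ▒██░ ▒▒ ▓█
           ┃1  [┃ ░██▒▓░▒   ▓░█▓█ ▓░▒▓▒░▓█▓▒░▒█
           ┃    ┃ ▓▓▒ ░ ▓█░ ▒  ▒█▒▒▓▒█▓▓ █░▓▓░░
       ┏━━━━━━━━━━━━━━━━━━━━━━━━━━━━┓▓█▒ ▒ ▒▓█░
       ┃ Terminal                   ┃▓▒▒░ ░▓█▓█
       ┠────────────────────────────┨▒░ ▓█░  █ 
       ┃$ echo "Hello, World!"      ┃█████ ▓░░█
       ┃Hello, World!               ┃░███ ▓▒█▓░
       ┃$ cat config.txt            ┃▒▓ █▓▓ ██▓
       ┃key0 = value99              ┃▓▒ ██▒█▓██
       ┃key1 = value25              ┃▓  ▓░▒ ▒▒ 
       ┃key2 = value99              ┃░ █▓▓  █  
       ┃key3 = value5               ┃░▓ ▓░█▓█▓▒
       ┗━━━━━━━━━━━━━━━━━━━━━━━━━━━━┛━━━━━━━━━━
                                               
                                               
                                               
                                               
                                               
                                               
                                               


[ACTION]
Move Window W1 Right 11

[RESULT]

           ┃        ┃█ ▓░▓ ▒▓█▓▒▓█▓█ ░██ ▒██░ ▒
           ┃1  [G]  ┃ ░██▒▓░▒   ▓░█▓█ ▓░▒▓▒░▓█▓
           ┃        ┃ ▓▓▒ ░ ▓█░ ▒  ▒█▒▒▓▒█▓▓ █░
       ┏━━━━━━━━━━━━━━━━━━━━━━━━━━━━┓█▓▒ ▓█▒ ▒ 
       ┃ Terminal                   ┃▓░██▓▒▒░ ░
       ┠────────────────────────────┨█▒▓█▒░ ▓█░
       ┃$ echo "Hello, World!"      ┃▒██▓█████ 
       ┃Hello, World!               ┃░ █ ░███ ▓
       ┃$ cat config.txt            ┃░  █▒▓ █▓▓
       ┃key0 = value99              ┃▒██ ▓▒ ██▒
       ┃key1 = value25              ┃█▓ █▓  ▓░▒
       ┃key2 = value99              ┃░░ ░░ █▓▓ 
       ┃key3 = value5               ┃█▓▓█░▓ ▓░█
       ┗━━━━━━━━━━━━━━━━━━━━━━━━━━━━┛━━━━━━━━━━
                                               
                                               
                                               
                                               
                                               
                                               
                                               


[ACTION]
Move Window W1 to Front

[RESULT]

           ┃        ┃█ ▓░▓ ▒▓█▓▒▓█▓█ ░██ ▒██░ ▒
           ┃1  [G]  ┃ ░██▒▓░▒   ▓░█▓█ ▓░▒▓▒░▓█▓
           ┃        ┃ ▓▓▒ ░ ▓█░ ▒  ▒█▒▒▓▒█▓▓ █░
       ┏━━━━━━━━━━━━┃ ▒▒▓█ ░█░▓ ▒▒░░ █▓▒ ▓█▒ ▒ 
       ┃ Terminal   ┃▒█ ░▓▒░▒ ▒ ▒▒ ░█▓░██▓▒▒░ ░
       ┠────────────┃█░▓░█░█░██▓▒▓░▒▓█▒▓█▒░ ▓█░
       ┃$ echo "Hell┃  ▓░▒▒▓▓░▓▓ █▓█░▒██▓█████ 
       ┃Hello, World┃▓░▓█▓▒█ █░▒▓▒░▓▓░ █ ░███ ▓
       ┃$ cat config┃▒█▓ ▒░  ▓▒█▒█▓ █░  █▒▓ █▓▓
       ┃key0 = value┃░░ ░█▓▒▓▒░██  ░█▒██ ▓▒ ██▒
       ┃key1 = value┃▒░█░▓░░▒▒░▒░ ▒░▓█▓ █▓  ▓░▒
       ┃key2 = value┃▒░░░▒░▓██░▓▒░ █░░░ ░░ █▓▓ 
       ┃key3 = value┃░█  ▓  ░▒▒  ░█▓░█▓▓█░▓ ▓░█
       ┗━━━━━━━━━━━━┗━━━━━━━━━━━━━━━━━━━━━━━━━━
                                               
                                               
                                               
                                               
                                               
                                               
                                               


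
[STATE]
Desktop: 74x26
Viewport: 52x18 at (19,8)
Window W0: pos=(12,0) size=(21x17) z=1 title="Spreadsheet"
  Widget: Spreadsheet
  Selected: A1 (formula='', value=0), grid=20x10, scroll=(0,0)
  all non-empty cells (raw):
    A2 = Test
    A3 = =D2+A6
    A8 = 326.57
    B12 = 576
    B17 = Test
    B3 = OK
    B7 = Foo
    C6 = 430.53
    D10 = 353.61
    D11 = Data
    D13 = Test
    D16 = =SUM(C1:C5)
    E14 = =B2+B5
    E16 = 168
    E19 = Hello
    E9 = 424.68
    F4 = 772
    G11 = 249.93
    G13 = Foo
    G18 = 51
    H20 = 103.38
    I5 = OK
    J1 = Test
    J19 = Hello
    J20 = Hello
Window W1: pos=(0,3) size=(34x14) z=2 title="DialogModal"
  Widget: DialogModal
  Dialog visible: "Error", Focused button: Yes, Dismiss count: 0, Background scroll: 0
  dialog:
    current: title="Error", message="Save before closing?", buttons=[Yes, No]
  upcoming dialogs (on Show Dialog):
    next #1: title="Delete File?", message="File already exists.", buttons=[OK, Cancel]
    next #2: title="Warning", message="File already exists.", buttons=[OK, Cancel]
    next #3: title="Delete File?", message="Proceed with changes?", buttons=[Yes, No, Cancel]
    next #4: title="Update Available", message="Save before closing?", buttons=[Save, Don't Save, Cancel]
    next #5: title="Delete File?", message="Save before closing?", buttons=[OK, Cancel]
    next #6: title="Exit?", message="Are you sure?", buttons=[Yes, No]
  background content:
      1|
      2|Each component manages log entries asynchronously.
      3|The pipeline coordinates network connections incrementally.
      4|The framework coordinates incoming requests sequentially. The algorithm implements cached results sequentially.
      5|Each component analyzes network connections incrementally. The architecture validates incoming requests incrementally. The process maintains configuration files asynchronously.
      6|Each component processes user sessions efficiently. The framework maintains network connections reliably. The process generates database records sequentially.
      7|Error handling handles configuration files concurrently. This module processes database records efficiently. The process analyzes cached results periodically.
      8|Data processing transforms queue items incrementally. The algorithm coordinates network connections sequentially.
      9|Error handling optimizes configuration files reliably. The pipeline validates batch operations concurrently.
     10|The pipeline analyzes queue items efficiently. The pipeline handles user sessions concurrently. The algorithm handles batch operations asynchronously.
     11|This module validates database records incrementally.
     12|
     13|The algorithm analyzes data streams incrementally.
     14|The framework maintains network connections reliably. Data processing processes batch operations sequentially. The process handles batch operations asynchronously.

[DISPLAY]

─────────┐work┃                                     
         │comi┃                                     
closing? │ork ┃                                     
No       │r se┃                                     
─────────┘gura┃                                     
ansforms queue┃                                     
imizes configu┃                                     
zes queue item┃                                     
━━━━━━━━━━━━━━┛                                     
                                                    
                                                    
                                                    
                                                    
                                                    
                                                    
                                                    
                                                    
                                                    


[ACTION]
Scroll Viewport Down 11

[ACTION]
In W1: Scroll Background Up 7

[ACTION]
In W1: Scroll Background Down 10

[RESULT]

─────────┐stre┃                                     
         │ork ┃                                     
closing? │    ┃                                     
No       │    ┃                                     
─────────┘    ┃                                     
              ┃                                     
              ┃                                     
              ┃                                     
━━━━━━━━━━━━━━┛                                     
                                                    
                                                    
                                                    
                                                    
                                                    
                                                    
                                                    
                                                    
                                                    


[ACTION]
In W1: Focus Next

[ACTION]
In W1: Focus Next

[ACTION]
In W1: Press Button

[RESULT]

yzes data stre┃                                     
tains network ┃                                     
              ┃                                     
              ┃                                     
              ┃                                     
              ┃                                     
              ┃                                     
              ┃                                     
━━━━━━━━━━━━━━┛                                     
                                                    
                                                    
                                                    
                                                    
                                                    
                                                    
                                                    
                                                    
                                                    


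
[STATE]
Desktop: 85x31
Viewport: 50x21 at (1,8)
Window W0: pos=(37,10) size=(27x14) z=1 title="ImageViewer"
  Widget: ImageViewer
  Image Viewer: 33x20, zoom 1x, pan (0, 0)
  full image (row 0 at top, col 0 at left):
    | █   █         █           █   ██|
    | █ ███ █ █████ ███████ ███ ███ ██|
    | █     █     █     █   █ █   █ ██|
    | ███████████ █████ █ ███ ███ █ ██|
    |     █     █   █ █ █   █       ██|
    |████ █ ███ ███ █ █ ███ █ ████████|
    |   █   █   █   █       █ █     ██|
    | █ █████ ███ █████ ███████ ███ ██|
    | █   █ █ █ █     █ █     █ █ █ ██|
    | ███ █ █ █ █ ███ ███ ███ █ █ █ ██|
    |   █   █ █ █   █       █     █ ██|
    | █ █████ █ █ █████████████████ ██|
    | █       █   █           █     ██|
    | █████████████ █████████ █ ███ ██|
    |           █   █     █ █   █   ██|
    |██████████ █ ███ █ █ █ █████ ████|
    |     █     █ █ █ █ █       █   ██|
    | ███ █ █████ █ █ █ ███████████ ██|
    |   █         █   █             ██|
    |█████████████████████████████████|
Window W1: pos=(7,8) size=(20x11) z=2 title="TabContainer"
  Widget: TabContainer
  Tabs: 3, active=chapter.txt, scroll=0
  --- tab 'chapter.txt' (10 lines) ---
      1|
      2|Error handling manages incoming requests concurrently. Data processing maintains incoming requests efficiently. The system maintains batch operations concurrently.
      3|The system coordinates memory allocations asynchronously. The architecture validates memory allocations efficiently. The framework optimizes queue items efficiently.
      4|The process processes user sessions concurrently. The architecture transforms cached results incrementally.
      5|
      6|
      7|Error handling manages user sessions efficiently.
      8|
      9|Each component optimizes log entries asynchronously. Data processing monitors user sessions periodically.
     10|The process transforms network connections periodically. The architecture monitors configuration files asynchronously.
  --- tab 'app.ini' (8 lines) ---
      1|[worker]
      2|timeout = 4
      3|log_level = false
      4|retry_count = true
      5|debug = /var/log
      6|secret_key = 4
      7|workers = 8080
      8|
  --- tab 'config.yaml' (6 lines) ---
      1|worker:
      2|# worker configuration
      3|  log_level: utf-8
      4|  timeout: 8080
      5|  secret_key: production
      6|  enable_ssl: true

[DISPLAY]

      ┏━━━━━━━━━━━━━━━━━━┓                        
      ┃ TabContainer     ┃                        
      ┠──────────────────┨          ┏━━━━━━━━━━━━━
      ┃[chapter.txt]│ app┃          ┃ ImageViewer 
      ┃──────────────────┃          ┠─────────────
      ┃                  ┃          ┃ █   █       
      ┃Error handling man┃          ┃ █ ███ █ ████
      ┃The system coordin┃          ┃ █     █     
      ┃The process proces┃          ┃ ███████████ 
      ┃                  ┃          ┃     █     █ 
      ┗━━━━━━━━━━━━━━━━━━┛          ┃████ █ ███ ██
                                    ┃   █   █   █ 
                                    ┃ █ █████ ███ 
                                    ┃ █   █ █ █ █ 
                                    ┃ ███ █ █ █ █ 
                                    ┗━━━━━━━━━━━━━
                                                  
                                                  
                                                  
                                                  
                                                  


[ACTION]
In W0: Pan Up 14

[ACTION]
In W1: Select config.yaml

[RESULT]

      ┏━━━━━━━━━━━━━━━━━━┓                        
      ┃ TabContainer     ┃                        
      ┠──────────────────┨          ┏━━━━━━━━━━━━━
      ┃ chapter.txt │ app┃          ┃ ImageViewer 
      ┃──────────────────┃          ┠─────────────
      ┃worker:           ┃          ┃ █   █       
      ┃# worker configura┃          ┃ █ ███ █ ████
      ┃  log_level: utf-8┃          ┃ █     █     
      ┃  timeout: 8080   ┃          ┃ ███████████ 
      ┃  secret_key: prod┃          ┃     █     █ 
      ┗━━━━━━━━━━━━━━━━━━┛          ┃████ █ ███ ██
                                    ┃   █   █   █ 
                                    ┃ █ █████ ███ 
                                    ┃ █   █ █ █ █ 
                                    ┃ ███ █ █ █ █ 
                                    ┗━━━━━━━━━━━━━
                                                  
                                                  
                                                  
                                                  
                                                  


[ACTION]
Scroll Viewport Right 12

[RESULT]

━━━━━━━━━━━━━┓                                    
ontainer     ┃                                    
─────────────┨          ┏━━━━━━━━━━━━━━━━━━━━━━━━━
ter.txt │ app┃          ┃ ImageViewer             
─────────────┃          ┠─────────────────────────
r:           ┃          ┃ █   █         █         
ker configura┃          ┃ █ ███ █ █████ ███████ ██
_level: utf-8┃          ┃ █     █     █     █   █ 
eout: 8080   ┃          ┃ ███████████ █████ █ ███ 
ret_key: prod┃          ┃     █     █   █ █ █   █ 
━━━━━━━━━━━━━┛          ┃████ █ ███ ███ █ █ ███ █ 
                        ┃   █   █   █   █       █ 
                        ┃ █ █████ ███ █████ ██████
                        ┃ █   █ █ █ █     █ █     
                        ┃ ███ █ █ █ █ ███ ███ ███ 
                        ┗━━━━━━━━━━━━━━━━━━━━━━━━━
                                                  
                                                  
                                                  
                                                  
                                                  


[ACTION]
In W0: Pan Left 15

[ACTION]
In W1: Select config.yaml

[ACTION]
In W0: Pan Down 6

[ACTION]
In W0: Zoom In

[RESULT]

━━━━━━━━━━━━━┓                                    
ontainer     ┃                                    
─────────────┨          ┏━━━━━━━━━━━━━━━━━━━━━━━━━
ter.txt │ app┃          ┃ ImageViewer             
─────────────┃          ┠─────────────────────────
r:           ┃          ┃  ██████████████████████ 
ker configura┃          ┃  ██████████████████████ 
_level: utf-8┃          ┃          ██          ██ 
eout: 8080   ┃          ┃          ██          ██ 
ret_key: prod┃          ┃████████  ██  ██████  ███
━━━━━━━━━━━━━┛          ┃████████  ██  ██████  ███
                        ┃      ██      ██      ██ 
                        ┃      ██      ██      ██ 
                        ┃  ██  ██████████  ██████ 
                        ┃  ██  ██████████  ██████ 
                        ┗━━━━━━━━━━━━━━━━━━━━━━━━━
                                                  
                                                  
                                                  
                                                  
                                                  


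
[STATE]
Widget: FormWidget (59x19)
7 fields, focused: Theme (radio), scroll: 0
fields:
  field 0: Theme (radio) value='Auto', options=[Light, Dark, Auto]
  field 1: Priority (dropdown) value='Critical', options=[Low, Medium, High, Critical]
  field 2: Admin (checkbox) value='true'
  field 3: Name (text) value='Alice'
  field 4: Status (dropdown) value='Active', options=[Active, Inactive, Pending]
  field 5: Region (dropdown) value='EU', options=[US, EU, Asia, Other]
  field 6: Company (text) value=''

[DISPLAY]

> Theme:      ( ) Light  ( ) Dark  (●) Auto                
  Priority:   [Critical                                  ▼]
  Admin:      [x]                                          
  Name:       [Alice                                      ]
  Status:     [Active                                    ▼]
  Region:     [EU                                        ▼]
  Company:    [                                           ]
                                                           
                                                           
                                                           
                                                           
                                                           
                                                           
                                                           
                                                           
                                                           
                                                           
                                                           
                                                           


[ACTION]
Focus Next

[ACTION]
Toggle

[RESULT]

  Theme:      ( ) Light  ( ) Dark  (●) Auto                
> Priority:   [Critical                                  ▼]
  Admin:      [x]                                          
  Name:       [Alice                                      ]
  Status:     [Active                                    ▼]
  Region:     [EU                                        ▼]
  Company:    [                                           ]
                                                           
                                                           
                                                           
                                                           
                                                           
                                                           
                                                           
                                                           
                                                           
                                                           
                                                           
                                                           


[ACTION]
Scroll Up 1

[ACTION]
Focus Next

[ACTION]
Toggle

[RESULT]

  Theme:      ( ) Light  ( ) Dark  (●) Auto                
  Priority:   [Critical                                  ▼]
> Admin:      [ ]                                          
  Name:       [Alice                                      ]
  Status:     [Active                                    ▼]
  Region:     [EU                                        ▼]
  Company:    [                                           ]
                                                           
                                                           
                                                           
                                                           
                                                           
                                                           
                                                           
                                                           
                                                           
                                                           
                                                           
                                                           


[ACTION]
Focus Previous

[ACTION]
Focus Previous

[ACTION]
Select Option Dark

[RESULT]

> Theme:      ( ) Light  (●) Dark  ( ) Auto                
  Priority:   [Critical                                  ▼]
  Admin:      [ ]                                          
  Name:       [Alice                                      ]
  Status:     [Active                                    ▼]
  Region:     [EU                                        ▼]
  Company:    [                                           ]
                                                           
                                                           
                                                           
                                                           
                                                           
                                                           
                                                           
                                                           
                                                           
                                                           
                                                           
                                                           


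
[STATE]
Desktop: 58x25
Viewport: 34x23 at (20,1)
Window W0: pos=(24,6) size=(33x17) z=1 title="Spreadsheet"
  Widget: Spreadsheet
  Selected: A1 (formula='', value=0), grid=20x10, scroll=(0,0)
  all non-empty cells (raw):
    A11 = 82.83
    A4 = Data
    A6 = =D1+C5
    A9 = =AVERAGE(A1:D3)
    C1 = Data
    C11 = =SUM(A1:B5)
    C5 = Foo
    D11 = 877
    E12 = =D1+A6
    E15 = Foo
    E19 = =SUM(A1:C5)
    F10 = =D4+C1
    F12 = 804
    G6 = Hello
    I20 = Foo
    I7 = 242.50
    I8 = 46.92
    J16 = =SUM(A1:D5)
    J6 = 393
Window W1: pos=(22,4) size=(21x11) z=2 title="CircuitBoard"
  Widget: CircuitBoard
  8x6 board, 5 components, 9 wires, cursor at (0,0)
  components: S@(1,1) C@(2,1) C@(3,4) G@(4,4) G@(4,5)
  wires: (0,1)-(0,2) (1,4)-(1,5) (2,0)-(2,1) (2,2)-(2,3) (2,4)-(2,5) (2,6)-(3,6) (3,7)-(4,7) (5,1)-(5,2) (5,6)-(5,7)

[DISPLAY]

                                  
                                  
                                  
  ┏━━━━━━━━━━━━━━━━━━━┓           
  ┃ CircuitBoard      ┃           
  ┠───────────────────┨━━━━━━━━━━━
  ┃   0 1 2 3 4 5 6 7 ┃           
  ┃0  [.]  · ─ ·      ┃───────────
  ┃                   ┃           
  ┃1       S          ┃     C     
  ┃                   ┃-----------
  ┃2   · ─ C   · ─ ·  ┃ 0Data     
  ┃                   ┃ 0       0 
  ┗━━━━━━━━━━━━━━━━━━━┛ 0       0 
    ┃  4 Data           0       0 
    ┃  5        0       0Foo      
    ┃  6 #ERR!          0       0 
    ┃  7        0       0       0 
    ┃  8        0       0       0 
    ┃  9        0       0       0 
    ┃ 10        0       0       0 
    ┗━━━━━━━━━━━━━━━━━━━━━━━━━━━━━
                                  


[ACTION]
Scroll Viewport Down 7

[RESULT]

                                  
                                  
  ┏━━━━━━━━━━━━━━━━━━━┓           
  ┃ CircuitBoard      ┃           
  ┠───────────────────┨━━━━━━━━━━━
  ┃   0 1 2 3 4 5 6 7 ┃           
  ┃0  [.]  · ─ ·      ┃───────────
  ┃                   ┃           
  ┃1       S          ┃     C     
  ┃                   ┃-----------
  ┃2   · ─ C   · ─ ·  ┃ 0Data     
  ┃                   ┃ 0       0 
  ┗━━━━━━━━━━━━━━━━━━━┛ 0       0 
    ┃  4 Data           0       0 
    ┃  5        0       0Foo      
    ┃  6 #ERR!          0       0 
    ┃  7        0       0       0 
    ┃  8        0       0       0 
    ┃  9        0       0       0 
    ┃ 10        0       0       0 
    ┗━━━━━━━━━━━━━━━━━━━━━━━━━━━━━
                                  
                                  


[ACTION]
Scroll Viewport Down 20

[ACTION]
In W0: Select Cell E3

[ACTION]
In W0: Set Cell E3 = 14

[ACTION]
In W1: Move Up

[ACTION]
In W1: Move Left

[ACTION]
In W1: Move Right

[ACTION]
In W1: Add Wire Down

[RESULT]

                                  
                                  
  ┏━━━━━━━━━━━━━━━━━━━┓           
  ┃ CircuitBoard      ┃           
  ┠───────────────────┨━━━━━━━━━━━
  ┃   0 1 2 3 4 5 6 7 ┃           
  ┃0      [.]─ ·      ┃───────────
  ┃        │          ┃           
  ┃1       S          ┃     C     
  ┃                   ┃-----------
  ┃2   · ─ C   · ─ ·  ┃ 0Data     
  ┃                   ┃ 0       0 
  ┗━━━━━━━━━━━━━━━━━━━┛ 0       0 
    ┃  4 Data           0       0 
    ┃  5        0       0Foo      
    ┃  6 #ERR!          0       0 
    ┃  7        0       0       0 
    ┃  8        0       0       0 
    ┃  9        0       0       0 
    ┃ 10        0       0       0 
    ┗━━━━━━━━━━━━━━━━━━━━━━━━━━━━━
                                  
                                  


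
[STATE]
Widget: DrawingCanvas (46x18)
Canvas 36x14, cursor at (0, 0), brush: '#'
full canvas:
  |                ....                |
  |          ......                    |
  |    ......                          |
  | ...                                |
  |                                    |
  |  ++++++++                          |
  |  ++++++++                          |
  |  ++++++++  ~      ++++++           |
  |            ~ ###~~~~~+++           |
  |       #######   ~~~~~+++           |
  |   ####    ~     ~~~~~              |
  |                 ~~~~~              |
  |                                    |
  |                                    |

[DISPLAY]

+               ....                          
          ......                              
    ......                                    
 ...                                          
                                              
  ++++++++                                    
  ++++++++                                    
  ++++++++  ~      ++++++                     
            ~ ###~~~~~+++                     
       #######   ~~~~~+++                     
   ####    ~     ~~~~~                        
                 ~~~~~                        
                                              
                                              
                                              
                                              
                                              
                                              


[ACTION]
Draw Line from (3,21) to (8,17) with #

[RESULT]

+               ....                          
          ......                              
    ......                                    
 ...                 #                        
                    #                         
  ++++++++         #                          
  ++++++++         #                          
  ++++++++  ~     #++++++                     
            ~ ####~~~~+++                     
       #######   ~~~~~+++                     
   ####    ~     ~~~~~                        
                 ~~~~~                        
                                              
                                              
                                              
                                              
                                              
                                              


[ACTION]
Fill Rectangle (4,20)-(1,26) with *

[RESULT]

+               ....                          
          ......    *******                   
    ......          *******                   
 ...                *******                   
                    *******                   
  ++++++++         #                          
  ++++++++         #                          
  ++++++++  ~     #++++++                     
            ~ ####~~~~+++                     
       #######   ~~~~~+++                     
   ####    ~     ~~~~~                        
                 ~~~~~                        
                                              
                                              
                                              
                                              
                                              
                                              


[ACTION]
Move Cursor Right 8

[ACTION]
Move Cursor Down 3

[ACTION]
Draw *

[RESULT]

                ....                          
          ......    *******                   
    ......          *******                   
 ...    *           *******                   
                    *******                   
  ++++++++         #                          
  ++++++++         #                          
  ++++++++  ~     #++++++                     
            ~ ####~~~~+++                     
       #######   ~~~~~+++                     
   ####    ~     ~~~~~                        
                 ~~~~~                        
                                              
                                              
                                              
                                              
                                              
                                              
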